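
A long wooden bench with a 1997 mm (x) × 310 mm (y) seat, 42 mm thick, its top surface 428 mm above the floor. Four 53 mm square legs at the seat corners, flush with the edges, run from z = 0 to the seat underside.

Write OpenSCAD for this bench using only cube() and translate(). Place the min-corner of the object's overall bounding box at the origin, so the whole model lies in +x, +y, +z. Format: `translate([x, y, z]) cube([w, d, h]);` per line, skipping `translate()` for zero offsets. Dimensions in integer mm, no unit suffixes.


// leg_h = 428 − 42 = 386
translate([0, 0, 386]) cube([1997, 310, 42]);
cube([53, 53, 386]);
translate([0, 257, 0]) cube([53, 53, 386]);
translate([1944, 0, 0]) cube([53, 53, 386]);
translate([1944, 257, 0]) cube([53, 53, 386]);


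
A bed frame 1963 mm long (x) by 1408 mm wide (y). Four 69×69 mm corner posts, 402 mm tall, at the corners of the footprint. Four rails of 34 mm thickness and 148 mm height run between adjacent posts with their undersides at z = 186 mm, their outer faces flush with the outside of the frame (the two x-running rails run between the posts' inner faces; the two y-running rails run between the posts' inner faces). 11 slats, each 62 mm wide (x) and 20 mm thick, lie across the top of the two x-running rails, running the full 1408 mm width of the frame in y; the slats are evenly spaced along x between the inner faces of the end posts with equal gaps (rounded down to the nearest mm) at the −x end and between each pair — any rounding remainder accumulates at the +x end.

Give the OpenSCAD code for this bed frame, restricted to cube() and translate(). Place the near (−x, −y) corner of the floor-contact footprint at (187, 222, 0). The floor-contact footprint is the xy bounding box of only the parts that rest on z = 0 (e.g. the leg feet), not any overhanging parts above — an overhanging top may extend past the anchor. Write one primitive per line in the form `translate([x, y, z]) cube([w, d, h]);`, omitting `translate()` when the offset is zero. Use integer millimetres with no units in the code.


translate([187, 222, 0]) cube([69, 69, 402]);
translate([187, 1561, 0]) cube([69, 69, 402]);
translate([2081, 222, 0]) cube([69, 69, 402]);
translate([2081, 1561, 0]) cube([69, 69, 402]);
translate([256, 222, 186]) cube([1825, 34, 148]);
translate([256, 1596, 186]) cube([1825, 34, 148]);
translate([187, 291, 186]) cube([34, 1270, 148]);
translate([2116, 291, 186]) cube([34, 1270, 148]);
translate([351, 222, 334]) cube([62, 1408, 20]);
translate([508, 222, 334]) cube([62, 1408, 20]);
translate([665, 222, 334]) cube([62, 1408, 20]);
translate([822, 222, 334]) cube([62, 1408, 20]);
translate([979, 222, 334]) cube([62, 1408, 20]);
translate([1136, 222, 334]) cube([62, 1408, 20]);
translate([1293, 222, 334]) cube([62, 1408, 20]);
translate([1450, 222, 334]) cube([62, 1408, 20]);
translate([1607, 222, 334]) cube([62, 1408, 20]);
translate([1764, 222, 334]) cube([62, 1408, 20]);
translate([1921, 222, 334]) cube([62, 1408, 20]);


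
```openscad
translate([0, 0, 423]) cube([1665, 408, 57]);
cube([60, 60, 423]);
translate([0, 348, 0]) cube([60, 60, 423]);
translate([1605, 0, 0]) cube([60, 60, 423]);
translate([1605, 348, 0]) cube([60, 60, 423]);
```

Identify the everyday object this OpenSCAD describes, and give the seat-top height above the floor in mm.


A bench. The seat-top height is 480 mm.

A long slab on four corner posts — a bench. The slab sits at z = 423 with thickness 57, so the top is 423 + 57 = 480 mm.


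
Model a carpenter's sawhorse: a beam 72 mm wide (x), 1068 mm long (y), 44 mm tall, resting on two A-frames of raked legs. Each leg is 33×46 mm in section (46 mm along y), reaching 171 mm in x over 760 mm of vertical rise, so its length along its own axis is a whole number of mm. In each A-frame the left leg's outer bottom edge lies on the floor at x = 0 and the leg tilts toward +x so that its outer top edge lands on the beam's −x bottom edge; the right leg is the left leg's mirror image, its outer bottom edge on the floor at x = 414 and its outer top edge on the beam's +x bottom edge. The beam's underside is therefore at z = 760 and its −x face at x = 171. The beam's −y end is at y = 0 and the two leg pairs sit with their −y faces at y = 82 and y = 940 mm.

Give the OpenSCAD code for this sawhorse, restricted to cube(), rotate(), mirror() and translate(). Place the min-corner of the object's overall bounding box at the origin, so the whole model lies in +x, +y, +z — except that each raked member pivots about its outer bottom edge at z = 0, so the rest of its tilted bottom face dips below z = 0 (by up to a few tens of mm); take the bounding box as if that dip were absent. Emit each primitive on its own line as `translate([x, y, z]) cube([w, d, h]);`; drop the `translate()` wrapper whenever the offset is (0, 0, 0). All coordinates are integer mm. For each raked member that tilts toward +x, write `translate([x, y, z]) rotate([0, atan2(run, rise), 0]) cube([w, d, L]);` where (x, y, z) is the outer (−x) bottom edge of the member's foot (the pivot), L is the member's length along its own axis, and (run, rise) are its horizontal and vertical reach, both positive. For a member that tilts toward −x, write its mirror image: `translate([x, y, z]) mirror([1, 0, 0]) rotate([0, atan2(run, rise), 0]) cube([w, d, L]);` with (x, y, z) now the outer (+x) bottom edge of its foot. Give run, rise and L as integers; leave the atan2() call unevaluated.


translate([171, 0, 760]) cube([72, 1068, 44]);
translate([0, 82, 0]) rotate([0, atan2(171, 760), 0]) cube([33, 46, 779]);
translate([414, 82, 0]) mirror([1, 0, 0]) rotate([0, atan2(171, 760), 0]) cube([33, 46, 779]);
translate([0, 940, 0]) rotate([0, atan2(171, 760), 0]) cube([33, 46, 779]);
translate([414, 940, 0]) mirror([1, 0, 0]) rotate([0, atan2(171, 760), 0]) cube([33, 46, 779]);


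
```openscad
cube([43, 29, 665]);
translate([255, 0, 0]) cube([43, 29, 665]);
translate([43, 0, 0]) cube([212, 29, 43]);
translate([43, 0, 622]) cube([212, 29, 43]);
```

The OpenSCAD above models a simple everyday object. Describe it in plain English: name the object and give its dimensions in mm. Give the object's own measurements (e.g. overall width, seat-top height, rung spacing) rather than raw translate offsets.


A rectangular picture frame lying in the x–z plane (depth along y). The opening is 212 mm wide (x) by 579 mm tall (z), surrounded by a border 43 mm wide on all four sides. The frame is 29 mm deep and is made of two full-height vertical stiles with two horizontal rails fitted between them.


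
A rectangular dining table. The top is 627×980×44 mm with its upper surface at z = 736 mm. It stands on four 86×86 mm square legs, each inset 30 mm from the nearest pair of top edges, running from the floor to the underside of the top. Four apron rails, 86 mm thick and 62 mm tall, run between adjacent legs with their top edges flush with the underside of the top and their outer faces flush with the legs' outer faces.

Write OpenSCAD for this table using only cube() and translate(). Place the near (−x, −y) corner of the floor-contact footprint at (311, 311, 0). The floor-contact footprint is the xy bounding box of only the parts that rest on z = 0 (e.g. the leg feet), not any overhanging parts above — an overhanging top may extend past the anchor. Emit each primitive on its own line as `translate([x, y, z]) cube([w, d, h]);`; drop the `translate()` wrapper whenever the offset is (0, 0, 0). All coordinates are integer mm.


translate([281, 281, 692]) cube([627, 980, 44]);
translate([311, 311, 0]) cube([86, 86, 692]);
translate([792, 311, 0]) cube([86, 86, 692]);
translate([311, 1145, 0]) cube([86, 86, 692]);
translate([792, 1145, 0]) cube([86, 86, 692]);
translate([397, 311, 630]) cube([395, 86, 62]);
translate([397, 1145, 630]) cube([395, 86, 62]);
translate([311, 397, 630]) cube([86, 748, 62]);
translate([792, 397, 630]) cube([86, 748, 62]);


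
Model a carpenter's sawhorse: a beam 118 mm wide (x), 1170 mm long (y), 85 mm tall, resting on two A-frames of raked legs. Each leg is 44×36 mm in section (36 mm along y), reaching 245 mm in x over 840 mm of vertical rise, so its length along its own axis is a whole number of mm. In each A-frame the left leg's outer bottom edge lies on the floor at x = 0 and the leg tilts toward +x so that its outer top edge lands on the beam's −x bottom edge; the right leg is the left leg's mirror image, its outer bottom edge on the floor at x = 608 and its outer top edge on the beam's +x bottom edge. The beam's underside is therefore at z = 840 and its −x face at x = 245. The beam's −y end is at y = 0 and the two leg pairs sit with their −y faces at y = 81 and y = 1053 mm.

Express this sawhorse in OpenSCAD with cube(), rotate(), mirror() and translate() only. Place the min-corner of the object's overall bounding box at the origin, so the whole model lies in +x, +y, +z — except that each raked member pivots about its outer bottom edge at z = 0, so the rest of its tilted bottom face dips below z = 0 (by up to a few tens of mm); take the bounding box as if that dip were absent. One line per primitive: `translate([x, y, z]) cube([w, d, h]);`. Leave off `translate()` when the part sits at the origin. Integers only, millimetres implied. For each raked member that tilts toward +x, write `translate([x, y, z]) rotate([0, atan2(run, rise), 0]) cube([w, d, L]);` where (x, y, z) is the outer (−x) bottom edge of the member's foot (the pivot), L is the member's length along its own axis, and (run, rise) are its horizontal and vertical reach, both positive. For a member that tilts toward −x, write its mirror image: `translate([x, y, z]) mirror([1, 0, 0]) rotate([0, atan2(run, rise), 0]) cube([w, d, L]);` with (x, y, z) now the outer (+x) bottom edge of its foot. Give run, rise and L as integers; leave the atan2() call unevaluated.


translate([245, 0, 840]) cube([118, 1170, 85]);
translate([0, 81, 0]) rotate([0, atan2(245, 840), 0]) cube([44, 36, 875]);
translate([608, 81, 0]) mirror([1, 0, 0]) rotate([0, atan2(245, 840), 0]) cube([44, 36, 875]);
translate([0, 1053, 0]) rotate([0, atan2(245, 840), 0]) cube([44, 36, 875]);
translate([608, 1053, 0]) mirror([1, 0, 0]) rotate([0, atan2(245, 840), 0]) cube([44, 36, 875]);


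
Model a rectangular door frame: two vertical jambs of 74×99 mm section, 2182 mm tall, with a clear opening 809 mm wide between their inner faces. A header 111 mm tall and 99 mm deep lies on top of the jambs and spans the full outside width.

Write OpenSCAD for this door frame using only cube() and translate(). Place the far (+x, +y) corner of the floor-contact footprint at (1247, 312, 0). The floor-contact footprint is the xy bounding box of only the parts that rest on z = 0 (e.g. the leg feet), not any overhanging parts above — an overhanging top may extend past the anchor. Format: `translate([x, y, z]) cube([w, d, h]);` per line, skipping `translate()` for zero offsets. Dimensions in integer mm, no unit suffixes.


translate([290, 213, 0]) cube([74, 99, 2182]);
translate([1173, 213, 0]) cube([74, 99, 2182]);
translate([290, 213, 2182]) cube([957, 99, 111]);


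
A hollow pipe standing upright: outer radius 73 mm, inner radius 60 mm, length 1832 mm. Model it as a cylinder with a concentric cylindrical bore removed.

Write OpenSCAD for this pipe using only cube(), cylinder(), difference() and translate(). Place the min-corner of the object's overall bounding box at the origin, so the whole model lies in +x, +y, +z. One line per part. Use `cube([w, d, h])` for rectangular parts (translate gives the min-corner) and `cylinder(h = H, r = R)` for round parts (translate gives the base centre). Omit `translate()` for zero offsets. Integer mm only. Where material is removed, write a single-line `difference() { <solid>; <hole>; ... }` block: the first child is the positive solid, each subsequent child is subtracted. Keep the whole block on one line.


difference() { translate([73, 73, 0]) cylinder(h = 1832, r = 73); translate([73, 73, 0]) cylinder(h = 1832, r = 60); }


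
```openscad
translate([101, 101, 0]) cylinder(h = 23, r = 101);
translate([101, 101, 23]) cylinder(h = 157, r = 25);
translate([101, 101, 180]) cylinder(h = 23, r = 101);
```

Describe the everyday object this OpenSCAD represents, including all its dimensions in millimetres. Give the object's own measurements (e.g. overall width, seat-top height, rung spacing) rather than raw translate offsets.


A spool: two coaxial disc flanges of radius 101 mm and thickness 23 mm, joined by a core cylinder of radius 25 mm and height 157 mm. The lower flange rests on z = 0 and the three cylinders share a vertical axis.


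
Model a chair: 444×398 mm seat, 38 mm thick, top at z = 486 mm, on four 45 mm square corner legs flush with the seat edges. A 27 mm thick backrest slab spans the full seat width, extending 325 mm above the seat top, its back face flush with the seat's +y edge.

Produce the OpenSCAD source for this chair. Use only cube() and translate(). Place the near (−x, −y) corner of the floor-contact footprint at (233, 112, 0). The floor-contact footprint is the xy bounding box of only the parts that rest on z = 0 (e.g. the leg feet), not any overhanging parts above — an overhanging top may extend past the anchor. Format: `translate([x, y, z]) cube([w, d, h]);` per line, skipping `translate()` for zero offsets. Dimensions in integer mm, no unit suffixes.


translate([233, 112, 448]) cube([444, 398, 38]);
translate([233, 112, 0]) cube([45, 45, 448]);
translate([632, 112, 0]) cube([45, 45, 448]);
translate([233, 465, 0]) cube([45, 45, 448]);
translate([632, 465, 0]) cube([45, 45, 448]);
translate([233, 483, 486]) cube([444, 27, 325]);


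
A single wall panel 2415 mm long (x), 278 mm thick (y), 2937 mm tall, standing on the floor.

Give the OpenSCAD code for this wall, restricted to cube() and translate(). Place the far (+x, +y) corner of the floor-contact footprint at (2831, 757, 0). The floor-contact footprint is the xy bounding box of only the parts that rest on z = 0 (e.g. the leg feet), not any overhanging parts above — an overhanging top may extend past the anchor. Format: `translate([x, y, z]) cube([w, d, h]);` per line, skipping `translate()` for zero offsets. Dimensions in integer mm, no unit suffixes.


translate([416, 479, 0]) cube([2415, 278, 2937]);


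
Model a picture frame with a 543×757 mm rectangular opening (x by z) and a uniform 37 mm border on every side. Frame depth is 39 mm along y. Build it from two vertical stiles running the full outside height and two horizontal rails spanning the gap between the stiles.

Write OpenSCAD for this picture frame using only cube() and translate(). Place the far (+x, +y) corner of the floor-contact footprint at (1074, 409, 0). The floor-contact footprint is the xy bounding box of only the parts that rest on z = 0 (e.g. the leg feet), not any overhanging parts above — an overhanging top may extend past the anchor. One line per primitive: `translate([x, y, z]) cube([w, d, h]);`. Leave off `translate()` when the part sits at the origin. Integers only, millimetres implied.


translate([457, 370, 0]) cube([37, 39, 831]);
translate([1037, 370, 0]) cube([37, 39, 831]);
translate([494, 370, 0]) cube([543, 39, 37]);
translate([494, 370, 794]) cube([543, 39, 37]);


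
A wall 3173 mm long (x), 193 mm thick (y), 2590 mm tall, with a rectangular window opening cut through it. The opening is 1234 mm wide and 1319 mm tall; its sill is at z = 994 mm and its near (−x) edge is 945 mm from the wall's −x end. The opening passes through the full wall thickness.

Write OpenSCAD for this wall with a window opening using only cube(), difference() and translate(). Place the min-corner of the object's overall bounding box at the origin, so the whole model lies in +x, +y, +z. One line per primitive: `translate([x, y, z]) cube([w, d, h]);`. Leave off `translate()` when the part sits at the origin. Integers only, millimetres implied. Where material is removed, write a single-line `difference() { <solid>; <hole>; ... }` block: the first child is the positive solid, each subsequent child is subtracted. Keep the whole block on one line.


difference() { cube([3173, 193, 2590]); translate([945, 0, 994]) cube([1234, 193, 1319]); }


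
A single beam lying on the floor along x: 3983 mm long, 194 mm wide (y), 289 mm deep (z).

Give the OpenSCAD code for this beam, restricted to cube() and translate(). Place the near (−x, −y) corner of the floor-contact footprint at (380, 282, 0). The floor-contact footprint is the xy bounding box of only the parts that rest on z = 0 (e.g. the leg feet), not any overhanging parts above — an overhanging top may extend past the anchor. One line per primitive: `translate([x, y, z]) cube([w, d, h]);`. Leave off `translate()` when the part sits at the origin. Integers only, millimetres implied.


translate([380, 282, 0]) cube([3983, 194, 289]);


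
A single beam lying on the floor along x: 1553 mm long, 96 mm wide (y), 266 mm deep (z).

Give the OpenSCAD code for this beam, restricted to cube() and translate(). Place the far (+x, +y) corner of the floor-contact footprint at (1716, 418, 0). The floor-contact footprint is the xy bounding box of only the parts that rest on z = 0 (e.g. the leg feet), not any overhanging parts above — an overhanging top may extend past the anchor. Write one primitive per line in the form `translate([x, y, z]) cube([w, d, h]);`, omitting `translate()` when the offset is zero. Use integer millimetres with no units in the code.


translate([163, 322, 0]) cube([1553, 96, 266]);


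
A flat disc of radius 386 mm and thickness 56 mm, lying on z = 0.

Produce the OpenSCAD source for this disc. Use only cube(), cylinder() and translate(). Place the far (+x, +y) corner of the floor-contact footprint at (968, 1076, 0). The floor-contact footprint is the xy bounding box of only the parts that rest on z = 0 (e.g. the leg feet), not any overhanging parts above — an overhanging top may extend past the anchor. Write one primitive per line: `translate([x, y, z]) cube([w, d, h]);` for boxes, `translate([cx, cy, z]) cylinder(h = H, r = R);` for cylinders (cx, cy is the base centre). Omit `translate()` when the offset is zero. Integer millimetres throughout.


translate([582, 690, 0]) cylinder(h = 56, r = 386);


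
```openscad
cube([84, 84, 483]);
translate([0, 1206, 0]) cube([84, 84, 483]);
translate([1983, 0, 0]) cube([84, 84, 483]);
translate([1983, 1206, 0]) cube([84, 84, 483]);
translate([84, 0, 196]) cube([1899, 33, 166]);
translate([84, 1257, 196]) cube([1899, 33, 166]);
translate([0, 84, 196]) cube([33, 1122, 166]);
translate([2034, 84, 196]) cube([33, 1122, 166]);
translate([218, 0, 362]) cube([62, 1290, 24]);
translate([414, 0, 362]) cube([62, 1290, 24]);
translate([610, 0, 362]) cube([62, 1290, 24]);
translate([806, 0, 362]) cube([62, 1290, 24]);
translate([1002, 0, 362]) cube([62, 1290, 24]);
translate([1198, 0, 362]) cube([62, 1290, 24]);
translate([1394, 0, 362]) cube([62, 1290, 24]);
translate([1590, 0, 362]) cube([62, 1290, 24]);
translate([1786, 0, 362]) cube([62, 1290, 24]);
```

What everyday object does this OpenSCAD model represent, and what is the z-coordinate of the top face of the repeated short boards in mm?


A bed frame. The slat-top height is 386 mm.

Four posts, four rails, and a row of slats — a bed frame. Slats sit on the rails at z = 196 + 166 = 362; with slat thickness 24, the top is 386 mm.


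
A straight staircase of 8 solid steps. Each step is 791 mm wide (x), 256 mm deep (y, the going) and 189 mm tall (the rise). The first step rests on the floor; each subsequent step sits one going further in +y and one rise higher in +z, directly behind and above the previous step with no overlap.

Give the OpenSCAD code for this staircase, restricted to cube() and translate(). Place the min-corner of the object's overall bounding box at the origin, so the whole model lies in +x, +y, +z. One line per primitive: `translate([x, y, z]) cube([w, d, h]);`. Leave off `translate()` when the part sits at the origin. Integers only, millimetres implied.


cube([791, 256, 189]);
translate([0, 256, 189]) cube([791, 256, 189]);
translate([0, 512, 378]) cube([791, 256, 189]);
translate([0, 768, 567]) cube([791, 256, 189]);
translate([0, 1024, 756]) cube([791, 256, 189]);
translate([0, 1280, 945]) cube([791, 256, 189]);
translate([0, 1536, 1134]) cube([791, 256, 189]);
translate([0, 1792, 1323]) cube([791, 256, 189]);


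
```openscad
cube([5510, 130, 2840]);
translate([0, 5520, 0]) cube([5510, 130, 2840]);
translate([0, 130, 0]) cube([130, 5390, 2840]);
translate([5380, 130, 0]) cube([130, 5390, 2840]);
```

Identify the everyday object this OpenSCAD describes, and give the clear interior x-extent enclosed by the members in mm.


A house (or room) frame. The interior width is 5250 mm.

Four 2840 mm walls enclosing a rectangle with no floor or roof — a room or house frame. Outside width is 5510 mm and wall thickness is 130 mm, so the interior width is 5510 − 2 × 130 = 5250 mm.


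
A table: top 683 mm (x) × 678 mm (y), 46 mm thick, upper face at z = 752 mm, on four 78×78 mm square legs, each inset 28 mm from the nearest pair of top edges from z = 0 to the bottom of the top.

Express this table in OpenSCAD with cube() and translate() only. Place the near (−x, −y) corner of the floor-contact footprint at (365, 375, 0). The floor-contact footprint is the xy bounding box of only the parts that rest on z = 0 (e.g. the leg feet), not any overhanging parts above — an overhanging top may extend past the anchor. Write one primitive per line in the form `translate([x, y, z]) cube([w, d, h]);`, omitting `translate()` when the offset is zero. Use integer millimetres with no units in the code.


translate([337, 347, 706]) cube([683, 678, 46]);
translate([365, 375, 0]) cube([78, 78, 706]);
translate([914, 375, 0]) cube([78, 78, 706]);
translate([365, 919, 0]) cube([78, 78, 706]);
translate([914, 919, 0]) cube([78, 78, 706]);


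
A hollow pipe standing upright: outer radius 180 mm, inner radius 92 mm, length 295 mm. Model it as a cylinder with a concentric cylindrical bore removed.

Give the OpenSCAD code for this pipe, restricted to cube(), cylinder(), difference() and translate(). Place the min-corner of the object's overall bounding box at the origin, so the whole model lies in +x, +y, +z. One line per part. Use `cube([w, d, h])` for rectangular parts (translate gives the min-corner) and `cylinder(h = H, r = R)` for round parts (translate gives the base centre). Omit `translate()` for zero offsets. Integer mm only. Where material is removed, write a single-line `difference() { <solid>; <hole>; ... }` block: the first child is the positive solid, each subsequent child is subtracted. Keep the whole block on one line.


difference() { translate([180, 180, 0]) cylinder(h = 295, r = 180); translate([180, 180, 0]) cylinder(h = 295, r = 92); }


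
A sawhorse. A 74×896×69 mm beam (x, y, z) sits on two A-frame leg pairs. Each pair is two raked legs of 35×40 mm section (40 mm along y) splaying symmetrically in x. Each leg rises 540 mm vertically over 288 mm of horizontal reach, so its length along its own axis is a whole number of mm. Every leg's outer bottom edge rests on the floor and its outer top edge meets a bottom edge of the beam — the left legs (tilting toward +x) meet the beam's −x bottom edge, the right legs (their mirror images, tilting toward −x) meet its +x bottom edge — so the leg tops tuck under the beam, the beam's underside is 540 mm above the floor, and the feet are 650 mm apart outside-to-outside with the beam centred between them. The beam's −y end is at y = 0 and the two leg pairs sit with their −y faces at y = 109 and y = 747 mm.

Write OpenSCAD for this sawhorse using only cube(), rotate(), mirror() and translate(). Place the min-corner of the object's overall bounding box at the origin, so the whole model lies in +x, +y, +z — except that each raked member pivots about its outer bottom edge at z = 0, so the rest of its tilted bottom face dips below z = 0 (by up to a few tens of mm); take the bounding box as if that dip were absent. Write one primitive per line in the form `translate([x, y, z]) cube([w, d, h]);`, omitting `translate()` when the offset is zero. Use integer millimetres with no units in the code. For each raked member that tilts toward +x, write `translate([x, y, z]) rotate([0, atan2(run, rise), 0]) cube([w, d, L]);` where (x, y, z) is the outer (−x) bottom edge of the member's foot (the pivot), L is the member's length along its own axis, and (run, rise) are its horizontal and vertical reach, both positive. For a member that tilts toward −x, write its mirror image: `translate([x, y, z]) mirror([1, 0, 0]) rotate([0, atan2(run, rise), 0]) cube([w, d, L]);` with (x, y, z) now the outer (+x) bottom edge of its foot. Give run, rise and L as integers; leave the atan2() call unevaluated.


translate([288, 0, 540]) cube([74, 896, 69]);
translate([0, 109, 0]) rotate([0, atan2(288, 540), 0]) cube([35, 40, 612]);
translate([650, 109, 0]) mirror([1, 0, 0]) rotate([0, atan2(288, 540), 0]) cube([35, 40, 612]);
translate([0, 747, 0]) rotate([0, atan2(288, 540), 0]) cube([35, 40, 612]);
translate([650, 747, 0]) mirror([1, 0, 0]) rotate([0, atan2(288, 540), 0]) cube([35, 40, 612]);


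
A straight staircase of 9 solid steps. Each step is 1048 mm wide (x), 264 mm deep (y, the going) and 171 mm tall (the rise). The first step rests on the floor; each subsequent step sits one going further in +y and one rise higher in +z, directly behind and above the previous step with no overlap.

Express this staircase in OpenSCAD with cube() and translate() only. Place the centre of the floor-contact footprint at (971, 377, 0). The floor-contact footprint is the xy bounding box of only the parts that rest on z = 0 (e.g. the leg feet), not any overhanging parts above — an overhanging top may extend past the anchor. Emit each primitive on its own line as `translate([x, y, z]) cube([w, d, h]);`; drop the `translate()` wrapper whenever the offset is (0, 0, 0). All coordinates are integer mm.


translate([447, 245, 0]) cube([1048, 264, 171]);
translate([447, 509, 171]) cube([1048, 264, 171]);
translate([447, 773, 342]) cube([1048, 264, 171]);
translate([447, 1037, 513]) cube([1048, 264, 171]);
translate([447, 1301, 684]) cube([1048, 264, 171]);
translate([447, 1565, 855]) cube([1048, 264, 171]);
translate([447, 1829, 1026]) cube([1048, 264, 171]);
translate([447, 2093, 1197]) cube([1048, 264, 171]);
translate([447, 2357, 1368]) cube([1048, 264, 171]);


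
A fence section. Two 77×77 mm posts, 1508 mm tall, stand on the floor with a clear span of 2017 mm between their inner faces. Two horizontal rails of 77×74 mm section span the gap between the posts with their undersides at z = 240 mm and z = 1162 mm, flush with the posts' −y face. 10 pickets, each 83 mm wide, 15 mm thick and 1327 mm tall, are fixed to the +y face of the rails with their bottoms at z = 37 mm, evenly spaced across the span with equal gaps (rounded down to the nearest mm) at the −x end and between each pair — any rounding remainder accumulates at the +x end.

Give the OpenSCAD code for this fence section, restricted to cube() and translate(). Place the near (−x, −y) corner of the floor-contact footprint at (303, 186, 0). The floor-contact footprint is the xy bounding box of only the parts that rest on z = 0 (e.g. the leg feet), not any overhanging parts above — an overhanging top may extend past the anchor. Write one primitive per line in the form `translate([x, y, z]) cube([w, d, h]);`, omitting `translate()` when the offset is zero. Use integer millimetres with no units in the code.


translate([303, 186, 0]) cube([77, 77, 1508]);
translate([2397, 186, 0]) cube([77, 77, 1508]);
translate([380, 186, 240]) cube([2017, 77, 74]);
translate([380, 186, 1162]) cube([2017, 77, 74]);
translate([487, 263, 37]) cube([83, 15, 1327]);
translate([677, 263, 37]) cube([83, 15, 1327]);
translate([867, 263, 37]) cube([83, 15, 1327]);
translate([1057, 263, 37]) cube([83, 15, 1327]);
translate([1247, 263, 37]) cube([83, 15, 1327]);
translate([1437, 263, 37]) cube([83, 15, 1327]);
translate([1627, 263, 37]) cube([83, 15, 1327]);
translate([1817, 263, 37]) cube([83, 15, 1327]);
translate([2007, 263, 37]) cube([83, 15, 1327]);
translate([2197, 263, 37]) cube([83, 15, 1327]);


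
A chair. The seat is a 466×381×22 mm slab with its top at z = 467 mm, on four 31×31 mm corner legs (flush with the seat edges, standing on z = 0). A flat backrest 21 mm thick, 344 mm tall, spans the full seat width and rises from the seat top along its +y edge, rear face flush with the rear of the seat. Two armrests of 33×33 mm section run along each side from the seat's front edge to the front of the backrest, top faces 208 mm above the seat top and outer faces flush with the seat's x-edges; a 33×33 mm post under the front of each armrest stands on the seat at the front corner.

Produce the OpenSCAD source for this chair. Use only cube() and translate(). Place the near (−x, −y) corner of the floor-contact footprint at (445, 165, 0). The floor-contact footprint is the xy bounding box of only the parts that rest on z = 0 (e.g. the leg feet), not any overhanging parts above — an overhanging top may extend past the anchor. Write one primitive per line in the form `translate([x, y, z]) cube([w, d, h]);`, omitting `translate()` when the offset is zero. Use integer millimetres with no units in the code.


translate([445, 165, 445]) cube([466, 381, 22]);
translate([445, 165, 0]) cube([31, 31, 445]);
translate([880, 165, 0]) cube([31, 31, 445]);
translate([445, 515, 0]) cube([31, 31, 445]);
translate([880, 515, 0]) cube([31, 31, 445]);
translate([445, 525, 467]) cube([466, 21, 344]);
translate([445, 165, 642]) cube([33, 360, 33]);
translate([878, 165, 642]) cube([33, 360, 33]);
translate([445, 165, 467]) cube([33, 33, 175]);
translate([878, 165, 467]) cube([33, 33, 175]);


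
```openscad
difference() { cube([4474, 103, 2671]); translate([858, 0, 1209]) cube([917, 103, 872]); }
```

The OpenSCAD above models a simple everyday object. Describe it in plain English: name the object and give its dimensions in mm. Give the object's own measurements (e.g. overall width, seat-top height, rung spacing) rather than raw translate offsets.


A wall 4474 mm long (x), 103 mm thick (y), 2671 mm tall, with a rectangular window opening cut through it. The opening is 917 mm wide and 872 mm tall; its sill is at z = 1209 mm and its near (−x) edge is 858 mm from the wall's −x end. The opening passes through the full wall thickness.


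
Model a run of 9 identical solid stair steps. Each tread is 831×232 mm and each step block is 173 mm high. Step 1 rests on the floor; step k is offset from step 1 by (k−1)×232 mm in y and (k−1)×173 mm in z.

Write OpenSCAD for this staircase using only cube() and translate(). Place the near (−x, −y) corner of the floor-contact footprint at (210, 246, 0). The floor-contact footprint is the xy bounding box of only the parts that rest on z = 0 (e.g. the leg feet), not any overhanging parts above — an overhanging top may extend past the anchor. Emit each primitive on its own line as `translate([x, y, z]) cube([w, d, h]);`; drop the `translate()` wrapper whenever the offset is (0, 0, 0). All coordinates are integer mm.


translate([210, 246, 0]) cube([831, 232, 173]);
translate([210, 478, 173]) cube([831, 232, 173]);
translate([210, 710, 346]) cube([831, 232, 173]);
translate([210, 942, 519]) cube([831, 232, 173]);
translate([210, 1174, 692]) cube([831, 232, 173]);
translate([210, 1406, 865]) cube([831, 232, 173]);
translate([210, 1638, 1038]) cube([831, 232, 173]);
translate([210, 1870, 1211]) cube([831, 232, 173]);
translate([210, 2102, 1384]) cube([831, 232, 173]);


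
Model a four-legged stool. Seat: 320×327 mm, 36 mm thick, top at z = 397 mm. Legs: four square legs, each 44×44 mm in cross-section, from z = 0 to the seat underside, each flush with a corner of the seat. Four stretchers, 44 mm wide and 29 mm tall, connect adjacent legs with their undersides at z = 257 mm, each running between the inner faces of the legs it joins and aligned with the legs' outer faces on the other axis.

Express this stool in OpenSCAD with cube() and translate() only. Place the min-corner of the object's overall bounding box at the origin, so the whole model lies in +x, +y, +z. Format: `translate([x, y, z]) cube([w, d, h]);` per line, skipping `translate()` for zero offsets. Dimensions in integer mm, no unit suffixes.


translate([0, 0, 361]) cube([320, 327, 36]);
cube([44, 44, 361]);
translate([276, 0, 0]) cube([44, 44, 361]);
translate([0, 283, 0]) cube([44, 44, 361]);
translate([276, 283, 0]) cube([44, 44, 361]);
translate([44, 0, 257]) cube([232, 44, 29]);
translate([44, 283, 257]) cube([232, 44, 29]);
translate([0, 44, 257]) cube([44, 239, 29]);
translate([276, 44, 257]) cube([44, 239, 29]);


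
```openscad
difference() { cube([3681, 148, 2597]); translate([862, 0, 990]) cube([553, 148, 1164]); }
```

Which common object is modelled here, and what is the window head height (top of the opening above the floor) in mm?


A wall with a window opening. The window head height is 2154 mm.

A wall with a rectangular opening subtracted — a window. Sill at z = 990, opening 1164 mm tall, so the head is at 990 + 1164 = 2154 mm.


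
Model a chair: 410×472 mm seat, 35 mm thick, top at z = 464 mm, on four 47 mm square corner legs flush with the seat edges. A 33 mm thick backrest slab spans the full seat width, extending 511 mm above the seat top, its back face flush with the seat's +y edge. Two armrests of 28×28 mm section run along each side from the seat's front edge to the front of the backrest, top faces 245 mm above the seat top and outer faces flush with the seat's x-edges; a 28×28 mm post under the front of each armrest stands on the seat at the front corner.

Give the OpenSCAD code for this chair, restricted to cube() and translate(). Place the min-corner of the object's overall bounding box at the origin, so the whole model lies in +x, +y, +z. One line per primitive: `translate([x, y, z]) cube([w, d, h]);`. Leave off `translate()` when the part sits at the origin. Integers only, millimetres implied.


translate([0, 0, 429]) cube([410, 472, 35]);
cube([47, 47, 429]);
translate([363, 0, 0]) cube([47, 47, 429]);
translate([0, 425, 0]) cube([47, 47, 429]);
translate([363, 425, 0]) cube([47, 47, 429]);
translate([0, 439, 464]) cube([410, 33, 511]);
translate([0, 0, 681]) cube([28, 439, 28]);
translate([382, 0, 681]) cube([28, 439, 28]);
translate([0, 0, 464]) cube([28, 28, 217]);
translate([382, 0, 464]) cube([28, 28, 217]);


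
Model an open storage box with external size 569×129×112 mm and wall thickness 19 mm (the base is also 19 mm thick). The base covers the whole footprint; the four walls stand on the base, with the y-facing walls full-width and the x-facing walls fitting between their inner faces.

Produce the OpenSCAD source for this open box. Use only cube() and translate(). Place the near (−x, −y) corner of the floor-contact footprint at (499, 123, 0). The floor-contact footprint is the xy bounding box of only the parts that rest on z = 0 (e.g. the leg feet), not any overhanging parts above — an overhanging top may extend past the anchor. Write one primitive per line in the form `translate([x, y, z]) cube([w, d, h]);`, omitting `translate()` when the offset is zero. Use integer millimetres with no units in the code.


translate([499, 123, 0]) cube([569, 129, 19]);
translate([499, 123, 19]) cube([569, 19, 93]);
translate([499, 233, 19]) cube([569, 19, 93]);
translate([499, 142, 19]) cube([19, 91, 93]);
translate([1049, 142, 19]) cube([19, 91, 93]);


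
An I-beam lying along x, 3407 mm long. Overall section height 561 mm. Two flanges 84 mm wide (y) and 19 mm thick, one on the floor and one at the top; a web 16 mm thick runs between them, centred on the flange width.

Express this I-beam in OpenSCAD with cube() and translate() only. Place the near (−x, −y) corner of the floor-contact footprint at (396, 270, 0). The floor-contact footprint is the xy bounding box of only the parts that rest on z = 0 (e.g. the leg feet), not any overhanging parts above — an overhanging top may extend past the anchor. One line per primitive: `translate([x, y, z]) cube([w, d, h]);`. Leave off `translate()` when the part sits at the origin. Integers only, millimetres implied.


translate([396, 270, 0]) cube([3407, 84, 19]);
translate([396, 304, 19]) cube([3407, 16, 523]);
translate([396, 270, 542]) cube([3407, 84, 19]);


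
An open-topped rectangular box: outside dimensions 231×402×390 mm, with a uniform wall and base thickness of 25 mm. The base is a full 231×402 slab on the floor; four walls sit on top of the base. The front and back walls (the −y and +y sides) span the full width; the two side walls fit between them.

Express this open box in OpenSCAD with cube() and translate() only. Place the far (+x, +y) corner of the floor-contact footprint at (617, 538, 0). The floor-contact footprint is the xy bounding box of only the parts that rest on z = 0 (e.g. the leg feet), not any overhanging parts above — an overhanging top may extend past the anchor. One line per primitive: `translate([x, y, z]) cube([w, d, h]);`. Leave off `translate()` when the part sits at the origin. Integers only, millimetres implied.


translate([386, 136, 0]) cube([231, 402, 25]);
translate([386, 136, 25]) cube([231, 25, 365]);
translate([386, 513, 25]) cube([231, 25, 365]);
translate([386, 161, 25]) cube([25, 352, 365]);
translate([592, 161, 25]) cube([25, 352, 365]);


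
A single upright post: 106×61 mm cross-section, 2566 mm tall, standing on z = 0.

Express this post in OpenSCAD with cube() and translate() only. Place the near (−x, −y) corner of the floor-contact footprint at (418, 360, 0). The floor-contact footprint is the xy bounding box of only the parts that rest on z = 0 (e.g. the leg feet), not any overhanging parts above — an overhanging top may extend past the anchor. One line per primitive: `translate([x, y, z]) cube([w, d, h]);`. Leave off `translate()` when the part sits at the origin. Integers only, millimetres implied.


translate([418, 360, 0]) cube([106, 61, 2566]);


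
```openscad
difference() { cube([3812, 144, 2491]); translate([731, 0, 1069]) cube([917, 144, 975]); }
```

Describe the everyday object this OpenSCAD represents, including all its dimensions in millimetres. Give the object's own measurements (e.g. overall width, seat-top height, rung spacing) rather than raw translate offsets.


A wall 3812 mm long (x), 144 mm thick (y), 2491 mm tall, with a rectangular window opening cut through it. The opening is 917 mm wide and 975 mm tall; its sill is at z = 1069 mm and its near (−x) edge is 731 mm from the wall's −x end. The opening passes through the full wall thickness.


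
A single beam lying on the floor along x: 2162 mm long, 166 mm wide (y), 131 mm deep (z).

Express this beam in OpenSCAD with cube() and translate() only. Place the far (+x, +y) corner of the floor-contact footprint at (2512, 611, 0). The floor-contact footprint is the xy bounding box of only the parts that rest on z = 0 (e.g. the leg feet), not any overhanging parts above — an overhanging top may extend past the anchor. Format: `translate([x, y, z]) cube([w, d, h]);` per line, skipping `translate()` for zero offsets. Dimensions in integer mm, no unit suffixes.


translate([350, 445, 0]) cube([2162, 166, 131]);


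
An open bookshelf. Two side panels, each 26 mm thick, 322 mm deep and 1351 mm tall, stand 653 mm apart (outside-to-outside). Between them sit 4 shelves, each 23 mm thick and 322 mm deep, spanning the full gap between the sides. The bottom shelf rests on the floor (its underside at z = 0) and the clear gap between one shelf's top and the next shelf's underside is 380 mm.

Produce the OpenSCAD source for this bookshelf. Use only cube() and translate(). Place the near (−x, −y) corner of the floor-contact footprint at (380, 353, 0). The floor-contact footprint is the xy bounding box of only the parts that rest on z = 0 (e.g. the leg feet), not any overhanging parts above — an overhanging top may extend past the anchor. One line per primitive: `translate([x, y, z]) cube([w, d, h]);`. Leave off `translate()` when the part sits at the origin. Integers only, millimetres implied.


translate([380, 353, 0]) cube([26, 322, 1351]);
translate([1007, 353, 0]) cube([26, 322, 1351]);
translate([406, 353, 0]) cube([601, 322, 23]);
translate([406, 353, 403]) cube([601, 322, 23]);
translate([406, 353, 806]) cube([601, 322, 23]);
translate([406, 353, 1209]) cube([601, 322, 23]);
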